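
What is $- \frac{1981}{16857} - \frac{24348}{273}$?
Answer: $- \frac{136991683}{1533987} \approx -89.304$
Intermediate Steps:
$- \frac{1981}{16857} - \frac{24348}{273} = \left(-1981\right) \frac{1}{16857} - \frac{8116}{91} = - \frac{1981}{16857} - \frac{8116}{91} = - \frac{136991683}{1533987}$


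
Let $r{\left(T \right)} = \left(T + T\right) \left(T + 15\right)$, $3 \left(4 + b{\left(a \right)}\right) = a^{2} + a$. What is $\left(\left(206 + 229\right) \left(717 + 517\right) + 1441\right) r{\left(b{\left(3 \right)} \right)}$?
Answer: $0$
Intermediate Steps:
$b{\left(a \right)} = -4 + \frac{a}{3} + \frac{a^{2}}{3}$ ($b{\left(a \right)} = -4 + \frac{a^{2} + a}{3} = -4 + \frac{a + a^{2}}{3} = -4 + \left(\frac{a}{3} + \frac{a^{2}}{3}\right) = -4 + \frac{a}{3} + \frac{a^{2}}{3}$)
$r{\left(T \right)} = 2 T \left(15 + T\right)$
$\left(\left(206 + 229\right) \left(717 + 517\right) + 1441\right) r{\left(b{\left(3 \right)} \right)} = \left(\left(206 + 229\right) \left(717 + 517\right) + 1441\right) 2 \left(-4 + \frac{1}{3} \cdot 3 + \frac{3^{2}}{3}\right) \left(15 + \left(-4 + \frac{1}{3} \cdot 3 + \frac{3^{2}}{3}\right)\right) = \left(435 \cdot 1234 + 1441\right) 2 \left(-4 + 1 + \frac{1}{3} \cdot 9\right) \left(15 + \left(-4 + 1 + \frac{1}{3} \cdot 9\right)\right) = \left(536790 + 1441\right) 2 \left(-4 + 1 + 3\right) \left(15 + \left(-4 + 1 + 3\right)\right) = 538231 \cdot 2 \cdot 0 \left(15 + 0\right) = 538231 \cdot 2 \cdot 0 \cdot 15 = 538231 \cdot 0 = 0$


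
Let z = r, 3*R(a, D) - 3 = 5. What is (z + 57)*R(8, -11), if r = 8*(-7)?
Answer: 8/3 ≈ 2.6667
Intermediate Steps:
R(a, D) = 8/3 (R(a, D) = 1 + (⅓)*5 = 1 + 5/3 = 8/3)
r = -56
z = -56
(z + 57)*R(8, -11) = (-56 + 57)*(8/3) = 1*(8/3) = 8/3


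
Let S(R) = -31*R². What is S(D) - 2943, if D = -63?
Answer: -125982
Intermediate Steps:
S(D) - 2943 = -31*(-63)² - 2943 = -31*3969 - 2943 = -123039 - 2943 = -125982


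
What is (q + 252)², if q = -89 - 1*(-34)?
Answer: 38809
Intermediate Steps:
q = -55 (q = -89 + 34 = -55)
(q + 252)² = (-55 + 252)² = 197² = 38809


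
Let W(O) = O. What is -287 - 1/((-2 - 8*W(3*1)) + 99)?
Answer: -20952/73 ≈ -287.01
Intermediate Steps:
-287 - 1/((-2 - 8*W(3*1)) + 99) = -287 - 1/((-2 - 24) + 99) = -287 - 1/(-26 + 99) = -287 - 1/73 = -20952/73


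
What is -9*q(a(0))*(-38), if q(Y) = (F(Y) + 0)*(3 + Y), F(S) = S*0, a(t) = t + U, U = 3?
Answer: 0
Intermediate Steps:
a(t) = 3 + t (a(t) = t + 3 = 3 + t)
F(S) = 0
q(Y) = 0 (q(Y) = (0 + 0)*(3 + Y) = 0*(3 + Y) = 0)
-9*q(a(0))*(-38) = -9*0*(-38) = 0*(-38) = 0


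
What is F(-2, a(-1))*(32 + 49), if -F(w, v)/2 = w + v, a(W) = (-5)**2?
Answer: -3726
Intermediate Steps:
a(W) = 25
F(w, v) = -2*v - 2*w (F(w, v) = -2*(w + v) = -2*(v + w) = -2*v - 2*w)
F(-2, a(-1))*(32 + 49) = (-2*25 - 2*(-2))*(32 + 49) = (-50 + 4)*81 = -46*81 = -3726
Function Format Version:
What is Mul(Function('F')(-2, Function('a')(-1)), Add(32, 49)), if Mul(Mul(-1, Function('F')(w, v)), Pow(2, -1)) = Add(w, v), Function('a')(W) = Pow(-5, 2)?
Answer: -3726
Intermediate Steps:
Function('a')(W) = 25
Function('F')(w, v) = Add(Mul(-2, v), Mul(-2, w)) (Function('F')(w, v) = Mul(-2, Add(w, v)) = Mul(-2, Add(v, w)) = Add(Mul(-2, v), Mul(-2, w)))
Mul(Function('F')(-2, Function('a')(-1)), Add(32, 49)) = Mul(Add(Mul(-2, 25), Mul(-2, -2)), Add(32, 49)) = Mul(Add(-50, 4), 81) = Mul(-46, 81) = -3726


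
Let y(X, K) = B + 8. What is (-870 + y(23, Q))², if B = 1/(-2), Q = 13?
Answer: 2975625/4 ≈ 7.4391e+5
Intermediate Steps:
B = -½ ≈ -0.50000
y(X, K) = 15/2 (y(X, K) = -½ + 8 = 15/2)
(-870 + y(23, Q))² = (-870 + 15/2)² = (-1725/2)² = 2975625/4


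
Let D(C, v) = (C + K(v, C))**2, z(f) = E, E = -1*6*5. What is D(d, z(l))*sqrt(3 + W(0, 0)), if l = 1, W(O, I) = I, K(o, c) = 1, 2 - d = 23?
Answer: 400*sqrt(3) ≈ 692.82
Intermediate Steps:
d = -21 (d = 2 - 1*23 = 2 - 23 = -21)
E = -30 (E = -6*5 = -30)
z(f) = -30
D(C, v) = (1 + C)**2 (D(C, v) = (C + 1)**2 = (1 + C)**2)
D(d, z(l))*sqrt(3 + W(0, 0)) = (1 - 21)**2*sqrt(3 + 0) = (-20)**2*sqrt(3) = 400*sqrt(3)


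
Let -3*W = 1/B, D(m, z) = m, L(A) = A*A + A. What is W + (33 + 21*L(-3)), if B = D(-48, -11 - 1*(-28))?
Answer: 22897/144 ≈ 159.01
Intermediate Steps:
L(A) = A + A² (L(A) = A² + A = A + A²)
B = -48
W = 1/144 (W = -⅓/(-48) = -⅓*(-1/48) = 1/144 ≈ 0.0069444)
W + (33 + 21*L(-3)) = 1/144 + (33 + 21*(-3*(1 - 3))) = 1/144 + (33 + 21*(-3*(-2))) = 1/144 + (33 + 21*6) = 1/144 + (33 + 126) = 1/144 + 159 = 22897/144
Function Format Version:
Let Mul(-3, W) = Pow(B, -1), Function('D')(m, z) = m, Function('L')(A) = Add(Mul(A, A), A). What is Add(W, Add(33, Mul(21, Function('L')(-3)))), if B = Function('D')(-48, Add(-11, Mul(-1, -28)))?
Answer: Rational(22897, 144) ≈ 159.01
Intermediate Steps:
Function('L')(A) = Add(A, Pow(A, 2)) (Function('L')(A) = Add(Pow(A, 2), A) = Add(A, Pow(A, 2)))
B = -48
W = Rational(1, 144) (W = Mul(Rational(-1, 3), Pow(-48, -1)) = Mul(Rational(-1, 3), Rational(-1, 48)) = Rational(1, 144) ≈ 0.0069444)
Add(W, Add(33, Mul(21, Function('L')(-3)))) = Add(Rational(1, 144), Add(33, Mul(21, Mul(-3, Add(1, -3))))) = Add(Rational(1, 144), Add(33, Mul(21, Mul(-3, -2)))) = Add(Rational(1, 144), Add(33, Mul(21, 6))) = Add(Rational(1, 144), Add(33, 126)) = Add(Rational(1, 144), 159) = Rational(22897, 144)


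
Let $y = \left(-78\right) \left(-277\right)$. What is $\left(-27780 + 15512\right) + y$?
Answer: $9338$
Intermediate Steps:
$y = 21606$
$\left(-27780 + 15512\right) + y = \left(-27780 + 15512\right) + 21606 = -12268 + 21606 = 9338$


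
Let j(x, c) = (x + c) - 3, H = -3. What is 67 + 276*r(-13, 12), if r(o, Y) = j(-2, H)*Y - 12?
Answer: -29741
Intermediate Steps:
j(x, c) = -3 + c + x (j(x, c) = (c + x) - 3 = -3 + c + x)
r(o, Y) = -12 - 8*Y (r(o, Y) = (-3 - 3 - 2)*Y - 12 = -8*Y - 12 = -12 - 8*Y)
67 + 276*r(-13, 12) = 67 + 276*(-12 - 8*12) = 67 + 276*(-12 - 96) = 67 + 276*(-108) = 67 - 29808 = -29741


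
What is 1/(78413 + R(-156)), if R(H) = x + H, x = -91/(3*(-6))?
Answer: 18/1408717 ≈ 1.2778e-5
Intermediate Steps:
x = 91/18 (x = -91/(-18) = -91*(-1/18) = 91/18 ≈ 5.0556)
R(H) = 91/18 + H
1/(78413 + R(-156)) = 1/(78413 + (91/18 - 156)) = 1/(78413 - 2717/18) = 1/(1408717/18) = 18/1408717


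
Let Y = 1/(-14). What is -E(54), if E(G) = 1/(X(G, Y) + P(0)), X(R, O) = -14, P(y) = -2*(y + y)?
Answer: 1/14 ≈ 0.071429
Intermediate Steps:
P(y) = -4*y
Y = -1/14 ≈ -0.071429
E(G) = -1/14 (E(G) = 1/(-14 - 4*0) = 1/(-14 + 0) = 1/(-14) = -1/14)
-E(54) = -1*(-1/14) = 1/14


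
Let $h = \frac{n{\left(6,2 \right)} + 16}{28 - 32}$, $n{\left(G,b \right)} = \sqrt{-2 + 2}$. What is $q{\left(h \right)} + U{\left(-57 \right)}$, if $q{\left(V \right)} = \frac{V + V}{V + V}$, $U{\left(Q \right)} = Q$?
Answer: $-56$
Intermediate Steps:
$n{\left(G,b \right)} = 0$ ($n{\left(G,b \right)} = \sqrt{0} = 0$)
$h = -4$ ($h = \frac{0 + 16}{28 - 32} = \frac{16}{-4} = 16 \left(- \frac{1}{4}\right) = -4$)
$q{\left(V \right)} = 1$ ($q{\left(V \right)} = \frac{2 V}{2 V} = 2 V \frac{1}{2 V} = 1$)
$q{\left(h \right)} + U{\left(-57 \right)} = 1 - 57 = -56$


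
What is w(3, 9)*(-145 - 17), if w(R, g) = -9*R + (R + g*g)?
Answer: -9234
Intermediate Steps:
w(R, g) = g**2 - 8*R (w(R, g) = -9*R + (R + g**2) = g**2 - 8*R)
w(3, 9)*(-145 - 17) = (9**2 - 8*3)*(-145 - 17) = (81 - 24)*(-162) = 57*(-162) = -9234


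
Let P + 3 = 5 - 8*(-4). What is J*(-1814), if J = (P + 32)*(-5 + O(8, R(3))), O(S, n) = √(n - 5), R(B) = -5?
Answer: 598620 - 119724*I*√10 ≈ 5.9862e+5 - 3.786e+5*I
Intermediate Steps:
O(S, n) = √(-5 + n)
P = 34 (P = -3 + (5 - 8*(-4)) = -3 + (5 - 1*(-32)) = -3 + (5 + 32) = -3 + 37 = 34)
J = -330 + 66*I*√10 (J = (34 + 32)*(-5 + √(-5 - 5)) = 66*(-5 + √(-10)) = 66*(-5 + I*√10) = -330 + 66*I*√10 ≈ -330.0 + 208.71*I)
J*(-1814) = (-330 + 66*I*√10)*(-1814) = 598620 - 119724*I*√10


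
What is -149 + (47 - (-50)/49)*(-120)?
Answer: -289661/49 ≈ -5911.4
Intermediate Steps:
-149 + (47 - (-50)/49)*(-120) = -149 + (47 - 1*(-50/49))*(-120) = -149 + (47 + 50/49)*(-120) = -149 + (2353/49)*(-120) = -149 - 282360/49 = -289661/49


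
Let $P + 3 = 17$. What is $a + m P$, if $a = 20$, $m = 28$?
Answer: $412$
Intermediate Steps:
$P = 14$ ($P = -3 + 17 = 14$)
$a + m P = 20 + 28 \cdot 14 = 20 + 392 = 412$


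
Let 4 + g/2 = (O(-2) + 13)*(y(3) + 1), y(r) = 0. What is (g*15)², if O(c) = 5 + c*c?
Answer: 291600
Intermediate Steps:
O(c) = 5 + c²
g = 36 (g = -8 + 2*(((5 + (-2)²) + 13)*(0 + 1)) = -8 + 2*(((5 + 4) + 13)*1) = -8 + 2*((9 + 13)*1) = -8 + 2*(22*1) = -8 + 2*22 = -8 + 44 = 36)
(g*15)² = (36*15)² = 540² = 291600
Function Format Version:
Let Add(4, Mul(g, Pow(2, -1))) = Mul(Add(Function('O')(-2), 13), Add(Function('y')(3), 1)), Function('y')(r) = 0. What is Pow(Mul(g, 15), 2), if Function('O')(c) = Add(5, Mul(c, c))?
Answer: 291600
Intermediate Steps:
Function('O')(c) = Add(5, Pow(c, 2))
g = 36 (g = Add(-8, Mul(2, Mul(Add(Add(5, Pow(-2, 2)), 13), Add(0, 1)))) = Add(-8, Mul(2, Mul(Add(Add(5, 4), 13), 1))) = Add(-8, Mul(2, Mul(Add(9, 13), 1))) = Add(-8, Mul(2, Mul(22, 1))) = Add(-8, Mul(2, 22)) = Add(-8, 44) = 36)
Pow(Mul(g, 15), 2) = Pow(Mul(36, 15), 2) = Pow(540, 2) = 291600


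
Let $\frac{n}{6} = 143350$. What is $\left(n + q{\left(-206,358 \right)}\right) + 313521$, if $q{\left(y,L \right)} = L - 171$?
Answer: $1173808$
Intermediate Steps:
$n = 860100$ ($n = 6 \cdot 143350 = 860100$)
$q{\left(y,L \right)} = -171 + L$
$\left(n + q{\left(-206,358 \right)}\right) + 313521 = \left(860100 + \left(-171 + 358\right)\right) + 313521 = \left(860100 + 187\right) + 313521 = 860287 + 313521 = 1173808$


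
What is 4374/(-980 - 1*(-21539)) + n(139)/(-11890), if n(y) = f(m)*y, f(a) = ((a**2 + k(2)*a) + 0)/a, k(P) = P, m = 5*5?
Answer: -8383689/81482170 ≈ -0.10289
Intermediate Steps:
m = 25
f(a) = (a**2 + 2*a)/a (f(a) = ((a**2 + 2*a) + 0)/a = (a**2 + 2*a)/a)
n(y) = 27*y (n(y) = (2 + 25)*y = 27*y)
4374/(-980 - 1*(-21539)) + n(139)/(-11890) = 4374/(-980 - 1*(-21539)) + (27*139)/(-11890) = 4374/(-980 + 21539) + 3753*(-1/11890) = 4374/20559 - 3753/11890 = 4374*(1/20559) - 3753/11890 = 1458/6853 - 3753/11890 = -8383689/81482170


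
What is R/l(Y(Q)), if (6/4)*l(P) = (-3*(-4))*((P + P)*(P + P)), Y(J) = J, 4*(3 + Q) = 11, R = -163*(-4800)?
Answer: 391200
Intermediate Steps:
R = 782400
Q = -¼ (Q = -3 + (¼)*11 = -3 + 11/4 = -¼ ≈ -0.25000)
l(P) = 32*P² (l(P) = 2*((-3*(-4))*((P + P)*(P + P)))/3 = 2*(12*((2*P)*(2*P)))/3 = 2*(12*(4*P²))/3 = 2*(48*P²)/3 = 32*P²)
R/l(Y(Q)) = 782400/((32*(-¼)²)) = 782400/((32*(1/16))) = 782400/2 = 782400*(½) = 391200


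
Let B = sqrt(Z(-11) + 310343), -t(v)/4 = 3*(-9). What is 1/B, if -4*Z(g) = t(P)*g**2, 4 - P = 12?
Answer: sqrt(76769)/153538 ≈ 0.0018046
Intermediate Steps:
P = -8 (P = 4 - 1*12 = 4 - 12 = -8)
t(v) = 108 (t(v) = -12*(-9) = -4*(-27) = 108)
Z(g) = -27*g**2
B = 2*sqrt(76769) (B = sqrt(-27*(-11)**2 + 310343) = sqrt(-27*121 + 310343) = sqrt(-3267 + 310343) = sqrt(307076) = 2*sqrt(76769) ≈ 554.14)
1/B = 1/(2*sqrt(76769)) = sqrt(76769)/153538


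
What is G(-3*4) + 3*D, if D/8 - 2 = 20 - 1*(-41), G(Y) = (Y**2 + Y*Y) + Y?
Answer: 1788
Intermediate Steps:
G(Y) = Y + 2*Y**2 (G(Y) = (Y**2 + Y**2) + Y = 2*Y**2 + Y = Y + 2*Y**2)
D = 504 (D = 16 + 8*(20 - 1*(-41)) = 16 + 8*(20 + 41) = 16 + 8*61 = 16 + 488 = 504)
G(-3*4) + 3*D = (-3*4)*(1 + 2*(-3*4)) + 3*504 = -12*(1 + 2*(-12)) + 1512 = -12*(1 - 24) + 1512 = -12*(-23) + 1512 = 276 + 1512 = 1788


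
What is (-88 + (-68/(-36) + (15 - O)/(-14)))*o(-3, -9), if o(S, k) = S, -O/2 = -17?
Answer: 10679/42 ≈ 254.26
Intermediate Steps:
O = 34 (O = -2*(-17) = 34)
(-88 + (-68/(-36) + (15 - O)/(-14)))*o(-3, -9) = (-88 + (-68/(-36) + (15 - 1*34)/(-14)))*(-3) = (-88 + (-68*(-1/36) + (15 - 34)*(-1/14)))*(-3) = (-88 + (17/9 - 19*(-1/14)))*(-3) = (-88 + (17/9 + 19/14))*(-3) = (-88 + 409/126)*(-3) = -10679/126*(-3) = 10679/42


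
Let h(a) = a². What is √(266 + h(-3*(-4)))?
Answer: √410 ≈ 20.248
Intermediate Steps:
√(266 + h(-3*(-4))) = √(266 + (-3*(-4))²) = √(266 + 12²) = √(266 + 144) = √410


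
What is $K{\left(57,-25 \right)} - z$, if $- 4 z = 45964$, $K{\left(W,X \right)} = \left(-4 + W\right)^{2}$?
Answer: $14300$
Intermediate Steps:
$z = -11491$ ($z = \left(- \frac{1}{4}\right) 45964 = -11491$)
$K{\left(57,-25 \right)} - z = \left(-4 + 57\right)^{2} - -11491 = 53^{2} + 11491 = 2809 + 11491 = 14300$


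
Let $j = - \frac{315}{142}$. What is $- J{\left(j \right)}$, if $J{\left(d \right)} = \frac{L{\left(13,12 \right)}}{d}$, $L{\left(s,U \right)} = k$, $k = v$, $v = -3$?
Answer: $- \frac{142}{105} \approx -1.3524$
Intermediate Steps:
$k = -3$
$L{\left(s,U \right)} = -3$
$j = - \frac{315}{142}$ ($j = \left(-315\right) \frac{1}{142} = - \frac{315}{142} \approx -2.2183$)
$J{\left(d \right)} = - \frac{3}{d}$
$- J{\left(j \right)} = - \frac{-3}{- \frac{315}{142}} = - \frac{\left(-3\right) \left(-142\right)}{315} = \left(-1\right) \frac{142}{105} = - \frac{142}{105}$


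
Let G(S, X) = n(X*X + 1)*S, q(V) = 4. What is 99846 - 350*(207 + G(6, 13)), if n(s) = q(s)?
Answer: 18996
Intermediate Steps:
n(s) = 4
G(S, X) = 4*S
99846 - 350*(207 + G(6, 13)) = 99846 - 350*(207 + 4*6) = 99846 - 350*(207 + 24) = 99846 - 350*231 = 99846 - 80850 = 18996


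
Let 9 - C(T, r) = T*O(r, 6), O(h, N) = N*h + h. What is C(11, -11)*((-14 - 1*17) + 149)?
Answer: 101008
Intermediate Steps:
O(h, N) = h + N*h
C(T, r) = 9 - 7*T*r (C(T, r) = 9 - T*r*(1 + 6) = 9 - T*r*7 = 9 - T*7*r = 9 - 7*T*r)
C(11, -11)*((-14 - 1*17) + 149) = (9 - 7*11*(-11))*((-14 - 1*17) + 149) = (9 + 847)*((-14 - 17) + 149) = 856*(-31 + 149) = 856*118 = 101008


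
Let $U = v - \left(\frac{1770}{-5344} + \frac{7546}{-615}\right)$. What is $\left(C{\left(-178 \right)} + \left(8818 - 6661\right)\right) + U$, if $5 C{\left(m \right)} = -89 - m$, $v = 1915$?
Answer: $\frac{6741393731}{1643280} \approx 4102.4$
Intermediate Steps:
$U = \frac{3167588387}{1643280}$ ($U = 1915 - \left(\frac{1770}{-5344} + \frac{7546}{-615}\right) = 1915 - \left(1770 \left(- \frac{1}{5344}\right) + 7546 \left(- \frac{1}{615}\right)\right) = 1915 - \left(- \frac{885}{2672} - \frac{7546}{615}\right) = 1915 - - \frac{20707187}{1643280} = 1915 + \frac{20707187}{1643280} = \frac{3167588387}{1643280} \approx 1927.6$)
$C{\left(m \right)} = - \frac{89}{5} - \frac{m}{5}$ ($C{\left(m \right)} = \frac{-89 - m}{5} = - \frac{89}{5} - \frac{m}{5}$)
$\left(C{\left(-178 \right)} + \left(8818 - 6661\right)\right) + U = \left(\left(- \frac{89}{5} - - \frac{178}{5}\right) + \left(8818 - 6661\right)\right) + \frac{3167588387}{1643280} = \left(\left(- \frac{89}{5} + \frac{178}{5}\right) + 2157\right) + \frac{3167588387}{1643280} = \left(\frac{89}{5} + 2157\right) + \frac{3167588387}{1643280} = \frac{10874}{5} + \frac{3167588387}{1643280} = \frac{6741393731}{1643280}$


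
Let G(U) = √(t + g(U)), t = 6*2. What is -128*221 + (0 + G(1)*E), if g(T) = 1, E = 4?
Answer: -28288 + 4*√13 ≈ -28274.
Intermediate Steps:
t = 12
G(U) = √13 (G(U) = √(12 + 1) = √13)
-128*221 + (0 + G(1)*E) = -128*221 + (0 + √13*4) = -28288 + (0 + 4*√13) = -28288 + 4*√13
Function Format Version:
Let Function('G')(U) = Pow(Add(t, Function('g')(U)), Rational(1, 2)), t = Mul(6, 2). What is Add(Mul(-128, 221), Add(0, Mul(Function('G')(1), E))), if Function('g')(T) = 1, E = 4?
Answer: Add(-28288, Mul(4, Pow(13, Rational(1, 2)))) ≈ -28274.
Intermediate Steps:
t = 12
Function('G')(U) = Pow(13, Rational(1, 2)) (Function('G')(U) = Pow(Add(12, 1), Rational(1, 2)) = Pow(13, Rational(1, 2)))
Add(Mul(-128, 221), Add(0, Mul(Function('G')(1), E))) = Add(Mul(-128, 221), Add(0, Mul(Pow(13, Rational(1, 2)), 4))) = Add(-28288, Add(0, Mul(4, Pow(13, Rational(1, 2))))) = Add(-28288, Mul(4, Pow(13, Rational(1, 2))))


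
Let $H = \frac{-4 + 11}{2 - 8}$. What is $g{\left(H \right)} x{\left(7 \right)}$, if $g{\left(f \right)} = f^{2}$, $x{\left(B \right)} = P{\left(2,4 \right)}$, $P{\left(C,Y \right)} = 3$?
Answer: $\frac{49}{12} \approx 4.0833$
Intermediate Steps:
$x{\left(B \right)} = 3$
$H = - \frac{7}{6}$ ($H = \frac{7}{-6} = 7 \left(- \frac{1}{6}\right) = - \frac{7}{6} \approx -1.1667$)
$g{\left(H \right)} x{\left(7 \right)} = \left(- \frac{7}{6}\right)^{2} \cdot 3 = \frac{49}{36} \cdot 3 = \frac{49}{12}$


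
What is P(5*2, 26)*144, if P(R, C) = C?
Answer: 3744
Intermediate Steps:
P(5*2, 26)*144 = 26*144 = 3744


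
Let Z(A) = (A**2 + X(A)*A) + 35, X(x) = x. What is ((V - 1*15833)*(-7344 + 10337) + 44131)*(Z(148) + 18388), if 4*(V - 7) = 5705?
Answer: -10717253738373/4 ≈ -2.6793e+12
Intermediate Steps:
V = 5733/4 (V = 7 + (1/4)*5705 = 7 + 5705/4 = 5733/4 ≈ 1433.3)
Z(A) = 35 + 2*A**2 (Z(A) = (A**2 + A*A) + 35 = (A**2 + A**2) + 35 = 2*A**2 + 35 = 35 + 2*A**2)
((V - 1*15833)*(-7344 + 10337) + 44131)*(Z(148) + 18388) = ((5733/4 - 1*15833)*(-7344 + 10337) + 44131)*((35 + 2*148**2) + 18388) = ((5733/4 - 15833)*2993 + 44131)*((35 + 2*21904) + 18388) = (-57599/4*2993 + 44131)*((35 + 43808) + 18388) = (-172393807/4 + 44131)*(43843 + 18388) = -172217283/4*62231 = -10717253738373/4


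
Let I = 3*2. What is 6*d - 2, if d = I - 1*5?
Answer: 4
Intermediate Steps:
I = 6
d = 1 (d = 6 - 1*5 = 6 - 5 = 1)
6*d - 2 = 6*1 - 2 = 6 - 2 = 4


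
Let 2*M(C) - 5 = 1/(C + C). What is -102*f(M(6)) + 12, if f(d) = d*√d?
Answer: 12 - 1037*√366/48 ≈ -401.31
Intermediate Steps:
M(C) = 5/2 + 1/(4*C) (M(C) = 5/2 + 1/(2*(C + C)) = 5/2 + 1/(2*((2*C))) = 5/2 + (1/(2*C))/2 = 5/2 + 1/(4*C))
f(d) = d^(3/2)
-102*f(M(6)) + 12 = -102*√6*(1 + 10*6)^(3/2)/288 + 12 = -102*√6*(1 + 60)^(3/2)/288 + 12 = -102*61*√366/288 + 12 = -1037*√366/48 + 12 = 12 - 1037*√366/48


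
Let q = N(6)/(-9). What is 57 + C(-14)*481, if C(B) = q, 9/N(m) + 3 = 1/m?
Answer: 3855/17 ≈ 226.76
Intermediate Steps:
N(m) = 9/(-3 + 1/m)
q = 6/17 (q = -9*6/(-1 + 3*6)/(-9) = -9*6/(-1 + 18)*(-1/9) = -9*6/17*(-1/9) = -9*6*1/17*(-1/9) = -54/17*(-1/9) = 6/17 ≈ 0.35294)
C(B) = 6/17
57 + C(-14)*481 = 57 + (6/17)*481 = 57 + 2886/17 = 3855/17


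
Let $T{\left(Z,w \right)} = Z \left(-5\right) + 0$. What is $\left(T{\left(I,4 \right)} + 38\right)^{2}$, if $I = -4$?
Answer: $3364$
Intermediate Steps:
$T{\left(Z,w \right)} = - 5 Z$ ($T{\left(Z,w \right)} = - 5 Z + 0 = - 5 Z$)
$\left(T{\left(I,4 \right)} + 38\right)^{2} = \left(\left(-5\right) \left(-4\right) + 38\right)^{2} = \left(20 + 38\right)^{2} = 58^{2} = 3364$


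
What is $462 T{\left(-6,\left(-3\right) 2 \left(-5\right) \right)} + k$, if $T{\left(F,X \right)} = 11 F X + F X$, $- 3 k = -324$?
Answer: $-997812$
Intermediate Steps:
$k = 108$ ($k = \left(- \frac{1}{3}\right) \left(-324\right) = 108$)
$T{\left(F,X \right)} = 12 F X$ ($T{\left(F,X \right)} = 11 F X + F X = 12 F X$)
$462 T{\left(-6,\left(-3\right) 2 \left(-5\right) \right)} + k = 462 \cdot 12 \left(-6\right) \left(-3\right) 2 \left(-5\right) + 108 = 462 \cdot 12 \left(-6\right) \left(\left(-6\right) \left(-5\right)\right) + 108 = 462 \cdot 12 \left(-6\right) 30 + 108 = 462 \left(-2160\right) + 108 = -997920 + 108 = -997812$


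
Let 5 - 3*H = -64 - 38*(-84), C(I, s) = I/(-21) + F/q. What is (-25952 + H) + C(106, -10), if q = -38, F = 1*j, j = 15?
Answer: -21544757/798 ≈ -26998.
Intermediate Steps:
F = 15 (F = 1*15 = 15)
C(I, s) = -15/38 - I/21 (C(I, s) = I/(-21) + 15/(-38) = I*(-1/21) + 15*(-1/38) = -I/21 - 15/38 = -15/38 - I/21)
H = -1041 (H = 5/3 - (-64 - 38*(-84))/3 = 5/3 - (-64 + 3192)/3 = 5/3 - ⅓*3128 = 5/3 - 3128/3 = -1041)
(-25952 + H) + C(106, -10) = (-25952 - 1041) + (-15/38 - 1/21*106) = -26993 + (-15/38 - 106/21) = -26993 - 4343/798 = -21544757/798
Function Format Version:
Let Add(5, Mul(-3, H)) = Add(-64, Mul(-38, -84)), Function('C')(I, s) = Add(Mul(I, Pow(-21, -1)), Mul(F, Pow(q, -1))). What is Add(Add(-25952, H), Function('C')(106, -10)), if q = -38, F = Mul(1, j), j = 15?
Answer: Rational(-21544757, 798) ≈ -26998.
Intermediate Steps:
F = 15 (F = Mul(1, 15) = 15)
Function('C')(I, s) = Add(Rational(-15, 38), Mul(Rational(-1, 21), I)) (Function('C')(I, s) = Add(Mul(I, Pow(-21, -1)), Mul(15, Pow(-38, -1))) = Add(Mul(I, Rational(-1, 21)), Mul(15, Rational(-1, 38))) = Add(Mul(Rational(-1, 21), I), Rational(-15, 38)) = Add(Rational(-15, 38), Mul(Rational(-1, 21), I)))
H = -1041 (H = Add(Rational(5, 3), Mul(Rational(-1, 3), Add(-64, Mul(-38, -84)))) = Add(Rational(5, 3), Mul(Rational(-1, 3), Add(-64, 3192))) = Add(Rational(5, 3), Mul(Rational(-1, 3), 3128)) = Add(Rational(5, 3), Rational(-3128, 3)) = -1041)
Add(Add(-25952, H), Function('C')(106, -10)) = Add(Add(-25952, -1041), Add(Rational(-15, 38), Mul(Rational(-1, 21), 106))) = Add(-26993, Add(Rational(-15, 38), Rational(-106, 21))) = Add(-26993, Rational(-4343, 798)) = Rational(-21544757, 798)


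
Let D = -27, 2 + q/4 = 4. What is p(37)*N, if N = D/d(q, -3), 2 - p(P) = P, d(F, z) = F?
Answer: 945/8 ≈ 118.13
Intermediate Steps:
q = 8 (q = -8 + 4*4 = -8 + 16 = 8)
p(P) = 2 - P
N = -27/8 ≈ -3.3750
p(37)*N = (2 - 1*37)*(-27/8) = (2 - 37)*(-27/8) = -35*(-27/8) = 945/8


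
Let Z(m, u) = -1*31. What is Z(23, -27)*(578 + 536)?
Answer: -34534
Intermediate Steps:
Z(m, u) = -31
Z(23, -27)*(578 + 536) = -31*(578 + 536) = -31*1114 = -34534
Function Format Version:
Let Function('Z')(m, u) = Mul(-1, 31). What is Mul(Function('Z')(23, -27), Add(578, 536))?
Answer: -34534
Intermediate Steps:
Function('Z')(m, u) = -31
Mul(Function('Z')(23, -27), Add(578, 536)) = Mul(-31, Add(578, 536)) = Mul(-31, 1114) = -34534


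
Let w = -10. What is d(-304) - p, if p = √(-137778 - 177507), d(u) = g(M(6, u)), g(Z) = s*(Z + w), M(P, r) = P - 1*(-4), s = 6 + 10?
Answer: -I*√315285 ≈ -561.5*I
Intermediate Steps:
s = 16
M(P, r) = 4 + P (M(P, r) = P + 4 = 4 + P)
g(Z) = -160 + 16*Z (g(Z) = 16*(Z - 10) = 16*(-10 + Z) = -160 + 16*Z)
d(u) = 0 (d(u) = -160 + 16*(4 + 6) = -160 + 16*10 = -160 + 160 = 0)
p = I*√315285 (p = √(-315285) = I*√315285 ≈ 561.5*I)
d(-304) - p = 0 - I*√315285 = -I*√315285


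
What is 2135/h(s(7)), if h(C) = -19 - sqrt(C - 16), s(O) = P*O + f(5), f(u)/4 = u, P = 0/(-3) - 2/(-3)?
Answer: -17385/151 + 305*sqrt(78)/151 ≈ -97.293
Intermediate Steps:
P = 2/3 (P = 0*(-1/3) - 2*(-1/3) = 0 + 2/3 = 2/3 ≈ 0.66667)
f(u) = 4*u
s(O) = 20 + 2*O/3 (s(O) = 2*O/3 + 4*5 = 2*O/3 + 20 = 20 + 2*O/3)
h(C) = -19 - sqrt(-16 + C)
2135/h(s(7)) = 2135/(-19 - sqrt(-16 + (20 + (2/3)*7))) = 2135/(-19 - sqrt(-16 + (20 + 14/3))) = 2135/(-19 - sqrt(-16 + 74/3)) = 2135/(-19 - sqrt(26/3)) = 2135/(-19 - sqrt(78)/3)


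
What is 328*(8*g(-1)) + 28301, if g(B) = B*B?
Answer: 30925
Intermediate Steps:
g(B) = B²
328*(8*g(-1)) + 28301 = 328*(8*(-1)²) + 28301 = 328*(8*1) + 28301 = 328*8 + 28301 = 2624 + 28301 = 30925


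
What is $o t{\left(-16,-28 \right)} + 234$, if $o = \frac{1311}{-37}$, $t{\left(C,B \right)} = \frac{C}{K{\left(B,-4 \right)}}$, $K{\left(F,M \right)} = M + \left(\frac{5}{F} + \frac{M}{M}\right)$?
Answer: $\frac{183234}{3293} \approx 55.643$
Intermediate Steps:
$K{\left(F,M \right)} = 1 + M + \frac{5}{F}$ ($K{\left(F,M \right)} = M + \left(\frac{5}{F} + 1\right) = M + \left(1 + \frac{5}{F}\right) = 1 + M + \frac{5}{F}$)
$t{\left(C,B \right)} = \frac{C}{-3 + \frac{5}{B}}$ ($t{\left(C,B \right)} = \frac{C}{1 - 4 + \frac{5}{B}} = \frac{C}{-3 + \frac{5}{B}}$)
$o = - \frac{1311}{37}$ ($o = 1311 \left(- \frac{1}{37}\right) = - \frac{1311}{37} \approx -35.432$)
$o t{\left(-16,-28 \right)} + 234 = - \frac{1311 \left(\left(-28\right) \left(-16\right) \frac{1}{5 - -84}\right)}{37} + 234 = - \frac{1311 \left(\left(-28\right) \left(-16\right) \frac{1}{5 + 84}\right)}{37} + 234 = - \frac{1311 \left(\left(-28\right) \left(-16\right) \frac{1}{89}\right)}{37} + 234 = \left(- \frac{1311}{37}\right) \frac{448}{89} + 234 = - \frac{587328}{3293} + 234 = \frac{183234}{3293}$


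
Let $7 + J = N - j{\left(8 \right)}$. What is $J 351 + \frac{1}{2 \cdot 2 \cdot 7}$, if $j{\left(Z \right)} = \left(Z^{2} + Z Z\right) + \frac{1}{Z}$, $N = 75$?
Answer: $- \frac{1181815}{56} \approx -21104.0$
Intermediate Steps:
$j{\left(Z \right)} = \frac{1}{Z} + 2 Z^{2}$ ($j{\left(Z \right)} = \left(Z^{2} + Z^{2}\right) + \frac{1}{Z} = 2 Z^{2} + \frac{1}{Z} = \frac{1}{Z} + 2 Z^{2}$)
$J = - \frac{481}{8}$ ($J = -7 + \left(75 - \frac{1 + 2 \cdot 8^{3}}{8}\right) = -7 + \left(75 - \frac{1 + 2 \cdot 512}{8}\right) = -7 + \left(75 - \frac{1 + 1024}{8}\right) = -7 + \left(75 - \frac{1}{8} \cdot 1025\right) = -7 + \left(75 - \frac{1025}{8}\right) = -7 - \frac{425}{8} = - \frac{481}{8} \approx -60.125$)
$J 351 + \frac{1}{2 \cdot 2 \cdot 7} = \left(- \frac{481}{8}\right) 351 + \frac{1}{2 \cdot 2 \cdot 7} = - \frac{168831}{8} + \frac{1}{4 \cdot 7} = - \frac{168831}{8} + \frac{1}{28} = - \frac{1181815}{56}$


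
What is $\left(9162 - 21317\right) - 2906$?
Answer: $-15061$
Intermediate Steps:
$\left(9162 - 21317\right) - 2906 = -12155 - 2906 = -15061$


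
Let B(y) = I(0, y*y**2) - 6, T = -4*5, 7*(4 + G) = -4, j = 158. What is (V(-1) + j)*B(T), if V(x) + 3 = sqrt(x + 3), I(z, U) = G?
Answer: -11470/7 - 74*sqrt(2)/7 ≈ -1653.5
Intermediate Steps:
G = -32/7 (G = -4 + (1/7)*(-4) = -4 - 4/7 = -32/7 ≈ -4.5714)
I(z, U) = -32/7
V(x) = -3 + sqrt(3 + x) (V(x) = -3 + sqrt(x + 3) = -3 + sqrt(3 + x))
T = -20
B(y) = -74/7 (B(y) = -32/7 - 6 = -74/7)
(V(-1) + j)*B(T) = ((-3 + sqrt(3 - 1)) + 158)*(-74/7) = ((-3 + sqrt(2)) + 158)*(-74/7) = (155 + sqrt(2))*(-74/7) = -11470/7 - 74*sqrt(2)/7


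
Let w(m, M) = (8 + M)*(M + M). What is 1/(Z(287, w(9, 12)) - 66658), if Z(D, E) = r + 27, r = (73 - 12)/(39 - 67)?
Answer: -28/1865729 ≈ -1.5008e-5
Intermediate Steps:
r = -61/28 (r = 61/(-28) = 61*(-1/28) = -61/28 ≈ -2.1786)
w(m, M) = 2*M*(8 + M) (w(m, M) = (8 + M)*(2*M) = 2*M*(8 + M))
Z(D, E) = 695/28 (Z(D, E) = -61/28 + 27 = 695/28)
1/(Z(287, w(9, 12)) - 66658) = 1/(695/28 - 66658) = 1/(-1865729/28) = -28/1865729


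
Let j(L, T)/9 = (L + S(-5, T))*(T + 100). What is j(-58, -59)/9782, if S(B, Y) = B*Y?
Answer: 87453/9782 ≈ 8.9402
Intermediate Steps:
j(L, T) = 9*(100 + T)*(L - 5*T) (j(L, T) = 9*((L - 5*T)*(T + 100)) = 9*((L - 5*T)*(100 + T)) = 9*((100 + T)*(L - 5*T)) = 9*(100 + T)*(L - 5*T))
j(-58, -59)/9782 = (-4500*(-59) - 45*(-59)**2 + 900*(-58) + 9*(-58)*(-59))/9782 = (265500 - 45*3481 - 52200 + 30798)*(1/9782) = (265500 - 156645 - 52200 + 30798)*(1/9782) = 87453*(1/9782) = 87453/9782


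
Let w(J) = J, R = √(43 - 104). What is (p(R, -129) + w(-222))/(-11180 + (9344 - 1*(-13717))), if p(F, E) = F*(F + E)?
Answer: -283/11881 - 129*I*√61/11881 ≈ -0.02382 - 0.084801*I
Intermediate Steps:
R = I*√61 (R = √(-61) = I*√61 ≈ 7.8102*I)
p(F, E) = F*(E + F)
(p(R, -129) + w(-222))/(-11180 + (9344 - 1*(-13717))) = ((I*√61)*(-129 + I*√61) - 222)/(-11180 + (9344 - 1*(-13717))) = (I*√61*(-129 + I*√61) - 222)/(-11180 + (9344 + 13717)) = (-222 + I*√61*(-129 + I*√61))/(-11180 + 23061) = (-222 + I*√61*(-129 + I*√61))/11881 = (-222 + I*√61*(-129 + I*√61))*(1/11881) = -222/11881 + I*√61*(-129 + I*√61)/11881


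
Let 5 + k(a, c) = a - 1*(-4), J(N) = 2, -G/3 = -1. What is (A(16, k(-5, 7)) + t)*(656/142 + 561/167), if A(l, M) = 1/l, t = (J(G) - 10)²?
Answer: 96972175/189712 ≈ 511.15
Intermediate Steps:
G = 3 (G = -3*(-1) = 3)
t = 64 (t = (2 - 10)² = (-8)² = 64)
k(a, c) = -1 + a (k(a, c) = -5 + (a - 1*(-4)) = -5 + (a + 4) = -5 + (4 + a) = -1 + a)
(A(16, k(-5, 7)) + t)*(656/142 + 561/167) = (1/16 + 64)*(656/142 + 561/167) = (1/16 + 64)*(656*(1/142) + 561*(1/167)) = 1025*(328/71 + 561/167)/16 = (1025/16)*(94607/11857) = 96972175/189712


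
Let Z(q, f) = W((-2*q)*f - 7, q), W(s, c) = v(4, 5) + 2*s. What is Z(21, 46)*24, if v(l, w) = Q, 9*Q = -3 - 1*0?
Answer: -93080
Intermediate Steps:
Q = -1/3 (Q = (-3 - 1*0)/9 = (-3 + 0)/9 = (1/9)*(-3) = -1/3 ≈ -0.33333)
v(l, w) = -1/3
W(s, c) = -1/3 + 2*s
Z(q, f) = -43/3 - 4*f*q (Z(q, f) = -1/3 + 2*((-2*q)*f - 7) = -1/3 + 2*(-2*f*q - 7) = -1/3 + 2*(-7 - 2*f*q) = -1/3 + (-14 - 4*f*q) = -43/3 - 4*f*q)
Z(21, 46)*24 = (-43/3 - 4*46*21)*24 = (-43/3 - 3864)*24 = -11635/3*24 = -93080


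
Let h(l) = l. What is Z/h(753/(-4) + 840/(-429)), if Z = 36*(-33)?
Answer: 679536/108799 ≈ 6.2458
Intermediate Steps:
Z = -1188
Z/h(753/(-4) + 840/(-429)) = -1188/(753/(-4) + 840/(-429)) = -1188/(753*(-1/4) + 840*(-1/429)) = -1188/(-753/4 - 280/143) = -1188/(-108799/572) = -1188*(-572/108799) = 679536/108799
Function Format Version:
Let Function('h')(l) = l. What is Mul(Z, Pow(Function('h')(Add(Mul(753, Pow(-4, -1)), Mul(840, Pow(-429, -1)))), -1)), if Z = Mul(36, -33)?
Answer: Rational(679536, 108799) ≈ 6.2458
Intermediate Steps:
Z = -1188
Mul(Z, Pow(Function('h')(Add(Mul(753, Pow(-4, -1)), Mul(840, Pow(-429, -1)))), -1)) = Mul(-1188, Pow(Add(Mul(753, Pow(-4, -1)), Mul(840, Pow(-429, -1))), -1)) = Mul(-1188, Pow(Add(Mul(753, Rational(-1, 4)), Mul(840, Rational(-1, 429))), -1)) = Mul(-1188, Pow(Add(Rational(-753, 4), Rational(-280, 143)), -1)) = Mul(-1188, Pow(Rational(-108799, 572), -1)) = Mul(-1188, Rational(-572, 108799)) = Rational(679536, 108799)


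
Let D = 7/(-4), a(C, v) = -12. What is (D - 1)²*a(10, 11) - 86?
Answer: -707/4 ≈ -176.75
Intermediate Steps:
D = -7/4 (D = 7*(-¼) = -7/4 ≈ -1.7500)
(D - 1)²*a(10, 11) - 86 = (-7/4 - 1)²*(-12) - 86 = (-11/4)²*(-12) - 86 = (121/16)*(-12) - 86 = -363/4 - 86 = -707/4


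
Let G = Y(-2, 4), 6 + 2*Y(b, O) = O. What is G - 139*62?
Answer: -8619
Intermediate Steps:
Y(b, O) = -3 + O/2
G = -1 (G = -3 + (1/2)*4 = -3 + 2 = -1)
G - 139*62 = -1 - 139*62 = -1 - 8618 = -8619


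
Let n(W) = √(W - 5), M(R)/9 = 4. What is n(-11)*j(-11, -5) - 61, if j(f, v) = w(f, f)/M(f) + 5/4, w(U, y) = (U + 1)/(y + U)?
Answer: -61 + 500*I/99 ≈ -61.0 + 5.0505*I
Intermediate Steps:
M(R) = 36 (M(R) = 9*4 = 36)
w(U, y) = (1 + U)/(U + y)
n(W) = √(-5 + W)
j(f, v) = 5/4 + (1 + f)/(72*f) (j(f, v) = ((1 + f)/(f + f))/36 + 5/4 = ((1 + f)/((2*f)))*(1/36) + 5*(¼) = ((1/(2*f))*(1 + f))*(1/36) + 5/4 = ((1 + f)/(2*f))*(1/36) + 5/4 = (1 + f)/(72*f) + 5/4 = 5/4 + (1 + f)/(72*f))
n(-11)*j(-11, -5) - 61 = √(-5 - 11)*((1/72)*(1 + 91*(-11))/(-11)) - 61 = √(-16)*((1/72)*(-1/11)*(1 - 1001)) - 61 = (4*I)*((1/72)*(-1/11)*(-1000)) - 61 = (4*I)*(125/99) - 61 = 500*I/99 - 61 = -61 + 500*I/99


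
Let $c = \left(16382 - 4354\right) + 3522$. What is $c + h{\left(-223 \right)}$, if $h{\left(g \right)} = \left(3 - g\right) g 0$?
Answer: $15550$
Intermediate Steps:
$h{\left(g \right)} = 0$ ($h{\left(g \right)} = g \left(3 - g\right) 0 = 0$)
$c = 15550$ ($c = 12028 + 3522 = 15550$)
$c + h{\left(-223 \right)} = 15550 + 0 = 15550$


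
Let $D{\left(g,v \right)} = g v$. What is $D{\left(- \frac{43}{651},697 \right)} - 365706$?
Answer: $- \frac{238104577}{651} \approx -3.6575 \cdot 10^{5}$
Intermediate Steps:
$D{\left(- \frac{43}{651},697 \right)} - 365706 = - \frac{43}{651} \cdot 697 - 365706 = \left(-43\right) \frac{1}{651} \cdot 697 - 365706 = \left(- \frac{43}{651}\right) 697 - 365706 = - \frac{29971}{651} - 365706 = - \frac{238104577}{651}$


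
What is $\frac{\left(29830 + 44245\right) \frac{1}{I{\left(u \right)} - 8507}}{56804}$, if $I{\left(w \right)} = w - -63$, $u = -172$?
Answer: $- \frac{74075}{489423264} \approx -0.00015135$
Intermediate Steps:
$I{\left(w \right)} = 63 + w$ ($I{\left(w \right)} = w + 63 = 63 + w$)
$\frac{\left(29830 + 44245\right) \frac{1}{I{\left(u \right)} - 8507}}{56804} = \frac{\left(29830 + 44245\right) \frac{1}{\left(63 - 172\right) - 8507}}{56804} = \frac{74075}{-109 - 8507} \cdot \frac{1}{56804} = \frac{74075}{-8616} \cdot \frac{1}{56804} = 74075 \left(- \frac{1}{8616}\right) \frac{1}{56804} = \left(- \frac{74075}{8616}\right) \frac{1}{56804} = - \frac{74075}{489423264}$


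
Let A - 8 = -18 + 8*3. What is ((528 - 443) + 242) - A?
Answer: 313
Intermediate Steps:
A = 14 (A = 8 + (-18 + 8*3) = 8 + (-18 + 24) = 8 + 6 = 14)
((528 - 443) + 242) - A = ((528 - 443) + 242) - 1*14 = (85 + 242) - 14 = 327 - 14 = 313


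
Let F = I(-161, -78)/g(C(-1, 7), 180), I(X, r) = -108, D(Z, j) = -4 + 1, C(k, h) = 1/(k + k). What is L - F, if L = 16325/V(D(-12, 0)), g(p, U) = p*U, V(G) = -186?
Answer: -82741/930 ≈ -88.969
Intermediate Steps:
C(k, h) = 1/(2*k)
D(Z, j) = -3
g(p, U) = U*p
F = 6/5 (F = -108/(180*((1/2)/(-1))) = -108/(180*((1/2)*(-1))) = -108/(180*(-1/2)) = -108/(-90) = -108*(-1/90) = 6/5 ≈ 1.2000)
L = -16325/186 (L = 16325/(-186) = 16325*(-1/186) = -16325/186 ≈ -87.769)
L - F = -16325/186 - 1*6/5 = -16325/186 - 6/5 = -82741/930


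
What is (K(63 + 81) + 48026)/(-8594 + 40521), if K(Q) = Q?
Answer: 48170/31927 ≈ 1.5088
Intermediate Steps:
(K(63 + 81) + 48026)/(-8594 + 40521) = ((63 + 81) + 48026)/(-8594 + 40521) = (144 + 48026)/31927 = 48170*(1/31927) = 48170/31927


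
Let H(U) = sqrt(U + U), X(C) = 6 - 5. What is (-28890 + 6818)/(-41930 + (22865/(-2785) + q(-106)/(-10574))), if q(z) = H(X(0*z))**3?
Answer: 8027505082825054359208/15252772488761582312543 - 36204402811336*sqrt(2)/15252772488761582312543 ≈ 0.52630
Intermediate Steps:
X(C) = 1
H(U) = sqrt(2)*sqrt(U) (H(U) = sqrt(2*U) = sqrt(2)*sqrt(U))
q(z) = 2*sqrt(2) (q(z) = (sqrt(2)*sqrt(1))**3 = (sqrt(2)*1)**3 = (sqrt(2))**3 = 2*sqrt(2))
(-28890 + 6818)/(-41930 + (22865/(-2785) + q(-106)/(-10574))) = (-28890 + 6818)/(-41930 + (22865/(-2785) + (2*sqrt(2))/(-10574))) = -22072/(-41930 + (22865*(-1/2785) + (2*sqrt(2))*(-1/10574))) = -22072/(-41930 + (-4573/557 - sqrt(2)/5287)) = -22072/(-23359583/557 - sqrt(2)/5287)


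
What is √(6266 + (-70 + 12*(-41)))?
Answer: 2*√1426 ≈ 75.525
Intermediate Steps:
√(6266 + (-70 + 12*(-41))) = √(6266 + (-70 - 492)) = √(6266 - 562) = √5704 = 2*√1426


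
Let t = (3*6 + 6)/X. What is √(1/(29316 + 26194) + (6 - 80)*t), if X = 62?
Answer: I*√84823627487690/1720810 ≈ 5.3521*I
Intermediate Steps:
t = 12/31 (t = (3*6 + 6)/62 = (18 + 6)*(1/62) = 24*(1/62) = 12/31 ≈ 0.38710)
√(1/(29316 + 26194) + (6 - 80)*t) = √(1/(29316 + 26194) + (6 - 80)*(12/31)) = √(1/55510 - 74*12/31) = √(1/55510 - 888/31) = √(-49292849/1720810) = I*√84823627487690/1720810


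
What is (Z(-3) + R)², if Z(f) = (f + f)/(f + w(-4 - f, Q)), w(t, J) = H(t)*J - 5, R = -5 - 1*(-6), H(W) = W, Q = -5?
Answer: 9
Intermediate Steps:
R = 1 (R = -5 + 6 = 1)
w(t, J) = -5 + J*t (w(t, J) = t*J - 5 = J*t - 5 = -5 + J*t)
Z(f) = 2*f/(15 + 6*f) (Z(f) = (f + f)/(f + (-5 - 5*(-4 - f))) = (2*f)/(f + (-5 + (20 + 5*f))) = (2*f)/(f + (15 + 5*f)) = (2*f)/(15 + 6*f) = 2*f/(15 + 6*f))
(Z(-3) + R)² = ((⅔)*(-3)/(5 + 2*(-3)) + 1)² = ((⅔)*(-3)/(5 - 6) + 1)² = ((⅔)*(-3)/(-1) + 1)² = ((⅔)*(-3)*(-1) + 1)² = (2 + 1)² = 3² = 9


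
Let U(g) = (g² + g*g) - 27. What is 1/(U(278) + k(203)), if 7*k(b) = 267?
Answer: 7/1082054 ≈ 6.4692e-6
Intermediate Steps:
k(b) = 267/7 (k(b) = (⅐)*267 = 267/7)
U(g) = -27 + 2*g² (U(g) = (g² + g²) - 27 = 2*g² - 27 = -27 + 2*g²)
1/(U(278) + k(203)) = 1/((-27 + 2*278²) + 267/7) = 1/((-27 + 2*77284) + 267/7) = 1/((-27 + 154568) + 267/7) = 1/(154541 + 267/7) = 1/(1082054/7) = 7/1082054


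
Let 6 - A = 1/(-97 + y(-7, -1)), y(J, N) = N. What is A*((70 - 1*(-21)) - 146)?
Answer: -32395/98 ≈ -330.56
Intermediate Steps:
A = 589/98 (A = 6 - 1/(-97 - 1) = 6 - 1/(-98) = 6 - 1*(-1/98) = 6 + 1/98 = 589/98 ≈ 6.0102)
A*((70 - 1*(-21)) - 146) = 589*((70 - 1*(-21)) - 146)/98 = 589*((70 + 21) - 146)/98 = 589*(91 - 146)/98 = (589/98)*(-55) = -32395/98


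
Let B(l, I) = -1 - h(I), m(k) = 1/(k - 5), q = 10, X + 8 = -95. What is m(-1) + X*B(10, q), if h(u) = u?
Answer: 6797/6 ≈ 1132.8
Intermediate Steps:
X = -103 (X = -8 - 95 = -103)
m(k) = 1/(-5 + k)
B(l, I) = -1 - I
m(-1) + X*B(10, q) = 1/(-5 - 1) - 103*(-1 - 1*10) = 1/(-6) - 103*(-1 - 10) = -1/6 - 103*(-11) = -1/6 + 1133 = 6797/6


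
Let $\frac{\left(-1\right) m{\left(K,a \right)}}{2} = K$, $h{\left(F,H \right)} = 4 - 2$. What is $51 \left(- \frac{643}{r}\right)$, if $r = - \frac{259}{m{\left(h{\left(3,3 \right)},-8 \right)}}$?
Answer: $- \frac{131172}{259} \approx -506.46$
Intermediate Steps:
$h{\left(F,H \right)} = 2$
$m{\left(K,a \right)} = - 2 K$
$r = \frac{259}{4}$ ($r = - \frac{259}{\left(-2\right) 2} = - \frac{259}{-4} = \left(-259\right) \left(- \frac{1}{4}\right) = \frac{259}{4} \approx 64.75$)
$51 \left(- \frac{643}{r}\right) = 51 \left(- \frac{643}{\frac{259}{4}}\right) = 51 \left(\left(-643\right) \frac{4}{259}\right) = 51 \left(- \frac{2572}{259}\right) = - \frac{131172}{259}$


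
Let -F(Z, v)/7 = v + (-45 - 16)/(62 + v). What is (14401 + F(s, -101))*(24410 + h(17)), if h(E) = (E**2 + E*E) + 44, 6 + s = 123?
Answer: 4912822040/13 ≈ 3.7791e+8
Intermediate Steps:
s = 117 (s = -6 + 123 = 117)
F(Z, v) = -7*v + 427/(62 + v) (F(Z, v) = -7*(v + (-45 - 16)/(62 + v)) = -7*(v - 61/(62 + v)) = -7*v + 427/(62 + v))
h(E) = 44 + 2*E**2 (h(E) = (E**2 + E**2) + 44 = 2*E**2 + 44 = 44 + 2*E**2)
(14401 + F(s, -101))*(24410 + h(17)) = (14401 + 7*(61 - 1*(-101)**2 - 62*(-101))/(62 - 101))*(24410 + (44 + 2*17**2)) = (14401 + 7*(61 - 1*10201 + 6262)/(-39))*(24410 + (44 + 2*289)) = (14401 + 7*(-1/39)*(61 - 10201 + 6262))*(24410 + (44 + 578)) = (14401 + 7*(-1/39)*(-3878))*(24410 + 622) = (14401 + 27146/39)*25032 = (588785/39)*25032 = 4912822040/13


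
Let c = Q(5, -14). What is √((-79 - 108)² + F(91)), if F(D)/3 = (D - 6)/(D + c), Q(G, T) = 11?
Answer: √139886/2 ≈ 187.01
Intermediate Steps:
c = 11
F(D) = 3*(-6 + D)/(11 + D) (F(D) = 3*((D - 6)/(D + 11)) = 3*((-6 + D)/(11 + D)) = 3*(-6 + D)/(11 + D))
√((-79 - 108)² + F(91)) = √((-79 - 108)² + 3*(-6 + 91)/(11 + 91)) = √((-187)² + 3*85/102) = √(34969 + 3*(1/102)*85) = √(34969 + 5/2) = √(69943/2) = √139886/2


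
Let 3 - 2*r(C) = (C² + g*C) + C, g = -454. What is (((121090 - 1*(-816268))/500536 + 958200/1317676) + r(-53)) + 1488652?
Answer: 3287131006650035/2228190116 ≈ 1.4752e+6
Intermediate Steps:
r(C) = 3/2 - C²/2 + 453*C/2 (r(C) = 3/2 - ((C² - 454*C) + C)/2 = 3/2 - (C² - 453*C)/2 = 3/2 + (-C²/2 + 453*C/2) = 3/2 - C²/2 + 453*C/2)
(((121090 - 1*(-816268))/500536 + 958200/1317676) + r(-53)) + 1488652 = (((121090 - 1*(-816268))/500536 + 958200/1317676) + (3/2 - ½*(-53)² + (453/2)*(-53))) + 1488652 = (((121090 + 816268)*(1/500536) + 958200*(1/1317676)) + (3/2 - ½*2809 - 24009/2)) + 1488652 = ((937358*(1/500536) + 239550/329419) + (3/2 - 2809/2 - 24009/2)) + 1488652 = ((12667/6764 + 239550/329419) - 26815/2) + 1488652 = (5793066673/2228190116 - 26815/2) + 1488652 = -29868665913597/2228190116 + 1488652 = 3287131006650035/2228190116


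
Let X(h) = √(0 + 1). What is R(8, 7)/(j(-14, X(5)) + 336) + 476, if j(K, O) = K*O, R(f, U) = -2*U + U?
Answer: 21895/46 ≈ 475.98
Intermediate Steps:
R(f, U) = -U
X(h) = 1 (X(h) = √1 = 1)
R(8, 7)/(j(-14, X(5)) + 336) + 476 = (-1*7)/(-14*1 + 336) + 476 = -7/(-14 + 336) + 476 = -7/322 + 476 = -7*1/322 + 476 = -1/46 + 476 = 21895/46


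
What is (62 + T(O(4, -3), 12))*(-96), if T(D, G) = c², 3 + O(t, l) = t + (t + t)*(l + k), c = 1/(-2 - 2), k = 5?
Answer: -5958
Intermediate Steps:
c = -¼ (c = 1/(-4) = -¼ ≈ -0.25000)
O(t, l) = -3 + t + 2*t*(5 + l) (O(t, l) = -3 + (t + (t + t)*(l + 5)) = -3 + (t + (2*t)*(5 + l)) = -3 + (t + 2*t*(5 + l)) = -3 + t + 2*t*(5 + l))
T(D, G) = 1/16 (T(D, G) = (-¼)² = 1/16)
(62 + T(O(4, -3), 12))*(-96) = (62 + 1/16)*(-96) = (993/16)*(-96) = -5958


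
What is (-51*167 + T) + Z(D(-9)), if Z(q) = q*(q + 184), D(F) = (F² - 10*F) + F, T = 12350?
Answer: 59885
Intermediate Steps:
D(F) = F² - 9*F
Z(q) = q*(184 + q)
(-51*167 + T) + Z(D(-9)) = (-51*167 + 12350) + (-9*(-9 - 9))*(184 - 9*(-9 - 9)) = (-8517 + 12350) + (-9*(-18))*(184 - 9*(-18)) = 3833 + 162*(184 + 162) = 3833 + 162*346 = 3833 + 56052 = 59885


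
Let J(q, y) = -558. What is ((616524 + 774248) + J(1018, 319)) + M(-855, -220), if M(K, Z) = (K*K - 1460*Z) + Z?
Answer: 2442219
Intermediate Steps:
M(K, Z) = K² - 1459*Z (M(K, Z) = (K² - 1460*Z) + Z = K² - 1459*Z)
((616524 + 774248) + J(1018, 319)) + M(-855, -220) = ((616524 + 774248) - 558) + ((-855)² - 1459*(-220)) = (1390772 - 558) + (731025 + 320980) = 1390214 + 1052005 = 2442219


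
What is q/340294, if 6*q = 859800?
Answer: 71650/170147 ≈ 0.42111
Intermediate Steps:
q = 143300 (q = (⅙)*859800 = 143300)
q/340294 = 143300/340294 = 143300*(1/340294) = 71650/170147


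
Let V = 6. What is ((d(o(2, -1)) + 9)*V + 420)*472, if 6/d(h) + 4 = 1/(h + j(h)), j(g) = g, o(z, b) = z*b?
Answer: 3735408/17 ≈ 2.1973e+5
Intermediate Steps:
o(z, b) = b*z
d(h) = 6/(-4 + 1/(2*h)) (d(h) = 6/(-4 + 1/(h + h)) = 6/(-4 + 1/(2*h)))
((d(o(2, -1)) + 9)*V + 420)*472 = ((-12*(-1*2)/(-1 + 8*(-1*2)) + 9)*6 + 420)*472 = ((-12*(-2)/(-1 + 8*(-2)) + 9)*6 + 420)*472 = ((-12*(-2)/(-1 - 16) + 9)*6 + 420)*472 = ((-12*(-2)/(-17) + 9)*6 + 420)*472 = ((-12*(-2)*(-1/17) + 9)*6 + 420)*472 = ((-24/17 + 9)*6 + 420)*472 = ((129/17)*6 + 420)*472 = (774/17 + 420)*472 = (7914/17)*472 = 3735408/17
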